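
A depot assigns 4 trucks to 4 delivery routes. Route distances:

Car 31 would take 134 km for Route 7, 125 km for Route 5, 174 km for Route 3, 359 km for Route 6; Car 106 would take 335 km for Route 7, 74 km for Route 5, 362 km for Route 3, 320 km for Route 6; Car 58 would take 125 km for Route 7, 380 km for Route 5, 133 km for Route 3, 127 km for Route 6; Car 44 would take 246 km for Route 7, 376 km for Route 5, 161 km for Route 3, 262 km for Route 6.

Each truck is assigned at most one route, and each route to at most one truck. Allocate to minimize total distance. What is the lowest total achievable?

This is a one-to-one assignment (minimum-cost bipartite matching).
Optimal: Car 31→Route 7 (134 km), Car 106→Route 5 (74 km), Car 58→Route 6 (127 km), Car 44→Route 3 (161 km) — total 134+74+127+161 = 496 km.
Row-greedy (each truck in turn takes its cheapest remaining route) gives 731 km, worse by 235.

Min total: 496 km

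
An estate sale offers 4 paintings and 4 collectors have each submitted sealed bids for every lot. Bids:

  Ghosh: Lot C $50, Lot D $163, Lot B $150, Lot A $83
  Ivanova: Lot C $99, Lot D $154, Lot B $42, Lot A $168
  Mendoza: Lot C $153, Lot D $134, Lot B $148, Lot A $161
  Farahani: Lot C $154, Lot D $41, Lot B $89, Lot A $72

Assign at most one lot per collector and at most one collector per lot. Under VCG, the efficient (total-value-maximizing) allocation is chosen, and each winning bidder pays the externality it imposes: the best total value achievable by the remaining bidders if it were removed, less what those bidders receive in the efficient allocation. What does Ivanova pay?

Ivanova pays $13.

Efficient allocation: Ghosh→Lot D ($163), Ivanova→Lot A ($168), Mendoza→Lot B ($148), Farahani→Lot C ($154); total welfare W = $633.
Ivanova receives Lot A at value $168, so the others get W − 168 = $465.
Without Ivanova: best allocation of the remaining 3 bidders over all 4 lots is Ghosh→Lot D ($163), Mendoza→Lot A ($161), Farahani→Lot C ($154), total $478.
VCG payment = (others' best without Ivanova) − (others' welfare with Ivanova) = 478 − 465 = $13.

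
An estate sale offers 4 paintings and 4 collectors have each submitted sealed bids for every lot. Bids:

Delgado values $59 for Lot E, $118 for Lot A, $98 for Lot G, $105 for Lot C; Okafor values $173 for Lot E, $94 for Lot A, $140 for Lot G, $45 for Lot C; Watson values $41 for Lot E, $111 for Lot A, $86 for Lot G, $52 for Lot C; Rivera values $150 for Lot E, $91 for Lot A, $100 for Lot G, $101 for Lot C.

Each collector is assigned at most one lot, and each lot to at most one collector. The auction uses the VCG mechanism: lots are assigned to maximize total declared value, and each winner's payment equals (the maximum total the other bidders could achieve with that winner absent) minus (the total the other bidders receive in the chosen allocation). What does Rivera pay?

Efficient allocation: Delgado→Lot C ($105), Okafor→Lot G ($140), Watson→Lot A ($111), Rivera→Lot E ($150); total welfare W = $506.
Rivera receives Lot E at value $150, so the others get W − 150 = $356.
Without Rivera: best allocation of the remaining 3 bidders over all 4 lots is Delgado→Lot C ($105), Okafor→Lot E ($173), Watson→Lot A ($111), total $389.
VCG payment = (others' best without Rivera) − (others' welfare with Rivera) = 389 − 356 = $33.

Rivera pays $33.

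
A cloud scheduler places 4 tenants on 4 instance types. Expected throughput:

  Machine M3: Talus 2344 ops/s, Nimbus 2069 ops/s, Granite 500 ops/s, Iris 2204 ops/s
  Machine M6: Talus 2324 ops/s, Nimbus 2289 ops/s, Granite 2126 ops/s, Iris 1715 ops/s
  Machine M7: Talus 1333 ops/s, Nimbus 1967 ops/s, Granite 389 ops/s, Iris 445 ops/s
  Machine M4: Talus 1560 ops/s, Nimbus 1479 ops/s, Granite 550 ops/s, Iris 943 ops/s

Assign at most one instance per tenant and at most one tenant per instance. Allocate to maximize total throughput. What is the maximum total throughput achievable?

This is the linear assignment problem.
Optimal: Talus→Machine M4 (1560 ops/s), Nimbus→Machine M7 (1967 ops/s), Granite→Machine M6 (2126 ops/s), Iris→Machine M3 (2204 ops/s) — total 1560+1967+2126+2204 = 7857 ops/s.
Row-greedy (each tenant in turn takes its best remaining instance) gives 5628 ops/s, worse by 2229.
No other one-to-one assignment exceeds 7857 ops/s.

Max total: 7857 ops/s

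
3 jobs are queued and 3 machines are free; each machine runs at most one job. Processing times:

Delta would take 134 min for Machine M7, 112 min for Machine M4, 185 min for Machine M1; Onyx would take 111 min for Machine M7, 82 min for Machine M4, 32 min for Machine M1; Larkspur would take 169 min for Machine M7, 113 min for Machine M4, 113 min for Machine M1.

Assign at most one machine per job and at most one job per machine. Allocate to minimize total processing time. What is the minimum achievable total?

Min total: 279 min

This is the linear assignment problem.
Optimal: Delta→Machine M7 (134 min), Onyx→Machine M1 (32 min), Larkspur→Machine M4 (113 min) — total 134+32+113 = 279 min.
Column-greedy (each machine in turn goes to its cheapest remaining job) gives 336 min, worse by 57.
Next-best assignment: Delta→Machine M4, Onyx→Machine M1, Larkspur→Machine M7 = 313 min.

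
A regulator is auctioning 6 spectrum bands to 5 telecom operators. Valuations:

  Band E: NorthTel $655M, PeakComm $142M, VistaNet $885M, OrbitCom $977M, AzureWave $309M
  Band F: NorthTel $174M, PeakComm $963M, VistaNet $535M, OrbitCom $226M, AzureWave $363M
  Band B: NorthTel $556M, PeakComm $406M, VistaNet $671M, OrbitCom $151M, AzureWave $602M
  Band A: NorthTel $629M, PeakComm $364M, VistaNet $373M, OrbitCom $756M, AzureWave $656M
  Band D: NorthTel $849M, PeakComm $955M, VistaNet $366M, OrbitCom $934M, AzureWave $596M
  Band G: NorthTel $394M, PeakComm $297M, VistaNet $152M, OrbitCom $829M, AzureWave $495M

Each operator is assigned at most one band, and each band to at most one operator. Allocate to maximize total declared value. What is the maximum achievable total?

This is a one-to-one assignment (maximum-weight bipartite matching).
Optimal: NorthTel→Band D ($849M), PeakComm→Band F ($963M), VistaNet→Band E ($885M), OrbitCom→Band G ($829M), AzureWave→Band A ($656M) — total 849+963+885+829+656 = $4182M.
Swapping NorthTel↔VistaNet (NorthTel→Band E $655M, VistaNet→Band D $366M) loses 713.

Maximum total: $4182M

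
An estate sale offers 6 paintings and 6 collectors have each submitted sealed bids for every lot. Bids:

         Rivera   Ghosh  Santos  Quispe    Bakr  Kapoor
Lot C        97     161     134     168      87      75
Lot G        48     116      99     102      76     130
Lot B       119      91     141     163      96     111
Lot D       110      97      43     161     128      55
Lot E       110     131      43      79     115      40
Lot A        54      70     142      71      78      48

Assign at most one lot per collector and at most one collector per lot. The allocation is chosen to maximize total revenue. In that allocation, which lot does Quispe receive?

Optimal: Rivera→Lot E ($110), Ghosh→Lot C ($161), Santos→Lot A ($142), Quispe→Lot B ($163), Bakr→Lot D ($128), Kapoor→Lot G ($130) — total 110+161+142+163+128+130 = $834.
Row-greedy (each collector in turn takes its best remaining lot) gives $828, worse by 6.
Swapping Ghosh↔Quispe (Ghosh→Lot B $91, Quispe→Lot C $168) loses 65.
Checked against all permutations: $834 is optimal.
Quispe's own top lot is Lot C ($168), but forcing Quispe→Lot C and reassigning the rest optimally gives only $818 — worse by 16.

Quispe receives Lot B.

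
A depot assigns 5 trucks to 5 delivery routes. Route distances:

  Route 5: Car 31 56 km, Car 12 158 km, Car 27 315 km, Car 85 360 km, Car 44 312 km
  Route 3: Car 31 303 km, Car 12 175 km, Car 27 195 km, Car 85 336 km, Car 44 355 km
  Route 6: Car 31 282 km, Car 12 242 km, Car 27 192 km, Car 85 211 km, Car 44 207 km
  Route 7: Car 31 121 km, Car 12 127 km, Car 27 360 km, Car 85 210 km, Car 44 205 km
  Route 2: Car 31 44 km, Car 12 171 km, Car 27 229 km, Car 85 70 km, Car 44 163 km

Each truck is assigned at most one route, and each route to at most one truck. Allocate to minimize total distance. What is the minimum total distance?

This is a one-to-one assignment (minimum-cost bipartite matching).
Optimal: Car 31→Route 5 (56 km), Car 12→Route 7 (127 km), Car 27→Route 3 (195 km), Car 85→Route 2 (70 km), Car 44→Route 6 (207 km) — total 56+127+195+70+207 = 655 km.
Min-entry greedy (repeatedly take the single cheapest remaining cell) gives 1011 km, worse by 356.
Next-best assignment: Car 31→Route 5, Car 12→Route 3, Car 27→Route 6, Car 85→Route 2, Car 44→Route 7 = 698 km.
Every other assignment is strictly worse.

Min total: 655 km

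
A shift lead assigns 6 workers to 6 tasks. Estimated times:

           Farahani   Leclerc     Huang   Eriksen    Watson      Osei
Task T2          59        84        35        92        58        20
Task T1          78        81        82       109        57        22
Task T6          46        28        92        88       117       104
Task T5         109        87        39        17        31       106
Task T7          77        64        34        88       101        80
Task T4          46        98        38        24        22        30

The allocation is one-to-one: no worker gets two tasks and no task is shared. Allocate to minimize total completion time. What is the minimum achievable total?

Optimal: Farahani→Task T2 (59 min), Leclerc→Task T6 (28 min), Huang→Task T7 (34 min), Eriksen→Task T5 (17 min), Watson→Task T4 (22 min), Osei→Task T1 (22 min) — total 59+28+34+17+22+22 = 182 min.
Row-greedy (each worker in turn takes its cheapest remaining task) gives 206 min, worse by 24.
Swapping Eriksen↔Farahani (Eriksen→Task T2 92 min, Farahani→Task T5 109 min) adds 125.
Every other assignment is strictly worse.

Min total: 182 min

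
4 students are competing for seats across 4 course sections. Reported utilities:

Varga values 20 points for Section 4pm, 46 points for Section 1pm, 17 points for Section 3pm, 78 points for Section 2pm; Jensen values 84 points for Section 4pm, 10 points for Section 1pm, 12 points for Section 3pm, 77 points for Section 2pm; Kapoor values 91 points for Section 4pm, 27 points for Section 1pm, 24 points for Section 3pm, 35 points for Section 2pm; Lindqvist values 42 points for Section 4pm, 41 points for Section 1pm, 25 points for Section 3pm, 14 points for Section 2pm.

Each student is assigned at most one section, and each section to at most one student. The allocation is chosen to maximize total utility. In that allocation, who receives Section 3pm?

Treat this as an assignment problem: match each student to one section.
Optimal: Varga→Section 1pm (46 points), Jensen→Section 2pm (77 points), Kapoor→Section 4pm (91 points), Lindqvist→Section 3pm (25 points) — total 46+77+91+25 = 239 points.
Max-entry greedy (repeatedly take the single best remaining cell) gives 222 points, worse by 17.
No other one-to-one assignment exceeds 239 points.
Lindqvist's own top section is Section 4pm (42 points), but forcing Lindqvist→Section 4pm and reassigning the rest optimally gives only 189 points — worse by 50.

Lindqvist receives Section 3pm.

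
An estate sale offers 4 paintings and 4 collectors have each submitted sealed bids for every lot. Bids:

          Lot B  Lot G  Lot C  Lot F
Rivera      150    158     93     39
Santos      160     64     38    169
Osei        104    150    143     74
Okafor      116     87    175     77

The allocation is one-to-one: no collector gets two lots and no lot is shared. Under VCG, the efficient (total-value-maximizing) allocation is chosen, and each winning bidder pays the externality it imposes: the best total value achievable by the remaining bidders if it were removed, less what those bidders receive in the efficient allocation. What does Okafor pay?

Okafor pays $1.

Efficient allocation: Rivera→Lot B ($150), Santos→Lot F ($169), Osei→Lot G ($150), Okafor→Lot C ($175); total welfare W = $644.
Okafor receives Lot C at value $175, so the others get W − 175 = $469.
Without Okafor: best allocation of the remaining 3 bidders over all 4 lots is Rivera→Lot G ($158), Santos→Lot F ($169), Osei→Lot C ($143), total $470.
VCG payment = (others' best without Okafor) − (others' welfare with Okafor) = 470 − 469 = $1.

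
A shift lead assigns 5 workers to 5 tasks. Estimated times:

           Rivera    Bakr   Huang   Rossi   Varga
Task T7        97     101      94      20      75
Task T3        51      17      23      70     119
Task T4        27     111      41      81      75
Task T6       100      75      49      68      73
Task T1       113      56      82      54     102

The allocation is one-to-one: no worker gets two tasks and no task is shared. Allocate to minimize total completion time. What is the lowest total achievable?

Min total: 199 min

This is the linear assignment problem.
Optimal: Rivera→Task T4 (27 min), Bakr→Task T1 (56 min), Huang→Task T3 (23 min), Rossi→Task T7 (20 min), Varga→Task T6 (73 min) — total 27+56+23+20+73 = 199 min.
Column-greedy (each task in turn goes to its cheapest remaining worker) gives 215 min, worse by 16.
Next-best assignment: Rivera→Task T4, Bakr→Task T3, Huang→Task T6, Rossi→Task T7, Varga→Task T1 = 215 min.
Swapping Huang↔Bakr (Huang→Task T1 82 min, Bakr→Task T3 17 min) adds 20.
Every other assignment is strictly worse.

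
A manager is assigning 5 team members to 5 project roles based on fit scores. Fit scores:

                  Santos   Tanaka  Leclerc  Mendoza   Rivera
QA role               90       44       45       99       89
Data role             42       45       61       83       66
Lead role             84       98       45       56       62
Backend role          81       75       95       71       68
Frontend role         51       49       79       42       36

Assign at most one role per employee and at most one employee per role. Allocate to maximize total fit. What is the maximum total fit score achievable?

Maximum total: 430 pts

Optimal: Santos→Backend role (81 pts), Tanaka→Lead role (98 pts), Leclerc→Frontend role (79 pts), Mendoza→Data role (83 pts), Rivera→QA role (89 pts) — total 81+98+79+83+89 = 430 pts.
Next-best assignment: Santos→Backend role, Tanaka→Lead role, Leclerc→Frontend role, Mendoza→QA role, Rivera→Data role = 423 pts.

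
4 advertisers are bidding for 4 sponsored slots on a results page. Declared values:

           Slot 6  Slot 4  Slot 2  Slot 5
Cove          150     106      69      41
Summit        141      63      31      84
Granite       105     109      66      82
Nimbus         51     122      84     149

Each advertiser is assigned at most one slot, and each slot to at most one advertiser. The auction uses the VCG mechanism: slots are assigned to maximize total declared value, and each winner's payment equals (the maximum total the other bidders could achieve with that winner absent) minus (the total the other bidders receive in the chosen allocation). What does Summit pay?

Summit pays $81.

Efficient allocation: Cove→Slot 2 ($69), Summit→Slot 6 ($141), Granite→Slot 4 ($109), Nimbus→Slot 5 ($149); total welfare W = $468.
Summit receives Slot 6 at value $141, so the others get W − 141 = $327.
Without Summit: best allocation of the remaining 3 bidders over all 4 slots is Cove→Slot 6 ($150), Granite→Slot 4 ($109), Nimbus→Slot 5 ($149), total $408.
VCG payment = (others' best without Summit) − (others' welfare with Summit) = 408 − 327 = $81.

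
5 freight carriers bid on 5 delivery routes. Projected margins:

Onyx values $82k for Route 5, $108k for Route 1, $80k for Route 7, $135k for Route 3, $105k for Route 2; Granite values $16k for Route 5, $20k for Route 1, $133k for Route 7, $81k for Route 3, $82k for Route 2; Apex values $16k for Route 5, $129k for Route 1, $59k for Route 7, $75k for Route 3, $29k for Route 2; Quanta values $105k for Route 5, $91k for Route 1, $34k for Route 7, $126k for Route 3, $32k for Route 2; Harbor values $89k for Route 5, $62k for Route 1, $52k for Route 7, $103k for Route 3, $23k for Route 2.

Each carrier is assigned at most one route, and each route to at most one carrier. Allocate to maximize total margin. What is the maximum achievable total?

Optimal: Onyx→Route 2 ($105k), Granite→Route 7 ($133k), Apex→Route 1 ($129k), Quanta→Route 3 ($126k), Harbor→Route 5 ($89k) — total 105+133+129+126+89 = $582k.
Max-entry greedy (repeatedly take the single best remaining cell) gives $525k, worse by 57.
Swapping Harbor↔Quanta (Harbor→Route 3 $103k, Quanta→Route 5 $105k) loses 7.
Every other assignment is strictly worse.

Maximum total: $582k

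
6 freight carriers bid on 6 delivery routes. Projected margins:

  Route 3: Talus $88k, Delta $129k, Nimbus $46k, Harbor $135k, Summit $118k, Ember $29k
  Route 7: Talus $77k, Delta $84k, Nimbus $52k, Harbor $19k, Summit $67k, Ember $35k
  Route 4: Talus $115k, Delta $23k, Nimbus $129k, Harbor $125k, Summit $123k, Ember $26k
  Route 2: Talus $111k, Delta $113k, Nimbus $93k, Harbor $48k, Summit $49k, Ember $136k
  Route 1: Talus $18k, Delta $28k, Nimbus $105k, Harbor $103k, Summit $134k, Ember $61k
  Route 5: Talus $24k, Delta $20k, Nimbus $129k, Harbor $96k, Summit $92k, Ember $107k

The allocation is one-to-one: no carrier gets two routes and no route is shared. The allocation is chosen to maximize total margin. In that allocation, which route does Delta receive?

Optimal: Talus→Route 4 ($115k), Delta→Route 7 ($84k), Nimbus→Route 5 ($129k), Harbor→Route 3 ($135k), Summit→Route 1 ($134k), Ember→Route 2 ($136k) — total 115+84+129+135+134+136 = $733k.
Column-greedy (each route in turn goes to its best remaining carrier) gives $642k, worse by 91.
Next-best assignment: Talus→Route 7, Delta→Route 3, Nimbus→Route 5, Harbor→Route 4, Summit→Route 1, Ember→Route 2 = $730k.
Delta's own top route is Route 3 ($129k), but forcing Delta→Route 3 and reassigning the rest optimally gives only $730k — worse by 3.

Delta receives Route 7.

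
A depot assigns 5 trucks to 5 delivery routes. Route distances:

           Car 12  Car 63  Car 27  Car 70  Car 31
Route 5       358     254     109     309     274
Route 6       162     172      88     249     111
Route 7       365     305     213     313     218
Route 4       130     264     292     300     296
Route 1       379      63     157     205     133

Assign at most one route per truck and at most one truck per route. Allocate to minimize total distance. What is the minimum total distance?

Minimum total: 726 km

Optimal: Car 12→Route 4 (130 km), Car 63→Route 1 (63 km), Car 27→Route 5 (109 km), Car 70→Route 7 (313 km), Car 31→Route 6 (111 km) — total 130+63+109+313+111 = 726 km.
Column-greedy (each route in turn goes to its cheapest remaining truck) gives 860 km, worse by 134.
Next-best assignment: Car 12→Route 4, Car 63→Route 1, Car 27→Route 5, Car 70→Route 6, Car 31→Route 7 = 769 km.
Swapping Car 12↔Car 63 (Car 12→Route 1 379 km, Car 63→Route 4 264 km) adds 450.
Every other assignment is strictly worse.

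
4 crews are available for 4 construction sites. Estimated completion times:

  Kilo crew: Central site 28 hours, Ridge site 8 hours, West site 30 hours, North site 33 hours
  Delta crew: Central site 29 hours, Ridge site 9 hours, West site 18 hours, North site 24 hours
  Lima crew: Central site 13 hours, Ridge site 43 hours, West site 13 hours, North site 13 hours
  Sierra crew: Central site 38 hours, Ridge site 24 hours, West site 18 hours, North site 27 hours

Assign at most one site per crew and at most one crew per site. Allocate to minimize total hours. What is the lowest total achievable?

This is a one-to-one assignment (minimum-cost bipartite matching).
Optimal: Kilo crew→Ridge site (8 hours), Delta crew→North site (24 hours), Lima crew→Central site (13 hours), Sierra crew→West site (18 hours) — total 8+24+13+18 = 63 hours.
No other one-to-one assignment undercuts 63 hours.

Min total: 63 hours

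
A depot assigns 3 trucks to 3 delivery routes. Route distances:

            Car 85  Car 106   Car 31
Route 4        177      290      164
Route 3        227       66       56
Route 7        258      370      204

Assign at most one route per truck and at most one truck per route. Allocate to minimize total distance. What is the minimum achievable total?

Treat this as an assignment problem: match each truck to one route.
Optimal: Car 85→Route 4 (177 km), Car 106→Route 3 (66 km), Car 31→Route 7 (204 km) — total 177+66+204 = 447 km.
Column-greedy (each route in turn goes to its cheapest remaining truck) gives 488 km, worse by 41.
Every other assignment is strictly worse.

Min total: 447 km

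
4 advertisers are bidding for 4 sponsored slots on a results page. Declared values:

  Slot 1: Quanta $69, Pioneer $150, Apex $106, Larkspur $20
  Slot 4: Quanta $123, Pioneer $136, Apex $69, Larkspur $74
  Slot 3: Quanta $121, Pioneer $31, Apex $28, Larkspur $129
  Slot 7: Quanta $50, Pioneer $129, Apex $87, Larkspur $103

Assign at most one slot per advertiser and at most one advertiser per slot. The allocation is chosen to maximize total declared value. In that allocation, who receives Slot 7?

Apex receives Slot 7.

Treat this as an assignment problem: match each advertiser to one slot.
Optimal: Quanta→Slot 4 ($123), Pioneer→Slot 1 ($150), Apex→Slot 7 ($87), Larkspur→Slot 3 ($129) — total 123+150+87+129 = $489.
Every other assignment is strictly worse.
Apex's own top slot is Slot 1 ($106), but forcing Apex→Slot 1 and reassigning the rest optimally gives only $487 — worse by 2.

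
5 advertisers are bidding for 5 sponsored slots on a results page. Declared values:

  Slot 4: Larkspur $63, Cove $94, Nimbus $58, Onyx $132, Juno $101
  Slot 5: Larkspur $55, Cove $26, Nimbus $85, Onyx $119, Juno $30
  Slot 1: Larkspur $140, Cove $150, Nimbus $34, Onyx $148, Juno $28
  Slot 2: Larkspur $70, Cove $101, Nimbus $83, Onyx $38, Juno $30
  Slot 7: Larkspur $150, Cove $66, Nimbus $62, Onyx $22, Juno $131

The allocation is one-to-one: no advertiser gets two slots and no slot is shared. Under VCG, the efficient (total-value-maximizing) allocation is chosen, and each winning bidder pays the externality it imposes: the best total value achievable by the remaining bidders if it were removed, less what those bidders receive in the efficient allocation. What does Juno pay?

Juno pays $15.

Efficient allocation: Larkspur→Slot 7 ($150), Cove→Slot 1 ($150), Nimbus→Slot 2 ($83), Onyx→Slot 5 ($119), Juno→Slot 4 ($101); total welfare W = $603.
Juno receives Slot 4 at value $101, so the others get W − 101 = $502.
Without Juno: best allocation of the remaining 4 bidders over all 5 slots is Larkspur→Slot 7 ($150), Cove→Slot 1 ($150), Nimbus→Slot 5 ($85), Onyx→Slot 4 ($132), total $517.
VCG payment = (others' best without Juno) − (others' welfare with Juno) = 517 − 502 = $15.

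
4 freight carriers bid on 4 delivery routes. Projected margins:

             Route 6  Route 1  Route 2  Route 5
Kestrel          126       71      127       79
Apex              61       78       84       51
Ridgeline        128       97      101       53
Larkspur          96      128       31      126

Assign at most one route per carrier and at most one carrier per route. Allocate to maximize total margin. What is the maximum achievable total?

This is the linear assignment problem.
Optimal: Kestrel→Route 2 ($127k), Apex→Route 1 ($78k), Ridgeline→Route 6 ($128k), Larkspur→Route 5 ($126k) — total 127+78+128+126 = $459k.
Max-entry greedy (repeatedly take the single best remaining cell) gives $434k, worse by 25.
Next-best assignment: Kestrel→Route 2, Apex→Route 5, Ridgeline→Route 6, Larkspur→Route 1 = $434k.
Swapping Kestrel↔Larkspur (Kestrel→Route 5 $79k, Larkspur→Route 2 $31k) loses 143.

Max total: $459k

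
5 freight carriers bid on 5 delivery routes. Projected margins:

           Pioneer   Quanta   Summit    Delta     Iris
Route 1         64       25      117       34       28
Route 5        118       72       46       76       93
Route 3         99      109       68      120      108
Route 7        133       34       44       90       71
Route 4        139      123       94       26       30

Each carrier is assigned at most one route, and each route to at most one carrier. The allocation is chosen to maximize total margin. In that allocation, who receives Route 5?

This is the linear assignment problem.
Optimal: Pioneer→Route 7 ($133k), Quanta→Route 4 ($123k), Summit→Route 1 ($117k), Delta→Route 3 ($120k), Iris→Route 5 ($93k) — total 133+123+117+120+93 = $586k.
Column-greedy (each route in turn goes to its best remaining carrier) gives $549k, worse by 37.
Checked against all permutations: $586k is optimal.
Iris's own top route is Route 3 ($108k), but forcing Iris→Route 3 and reassigning the rest optimally gives only $557k — worse by 29.

Iris receives Route 5.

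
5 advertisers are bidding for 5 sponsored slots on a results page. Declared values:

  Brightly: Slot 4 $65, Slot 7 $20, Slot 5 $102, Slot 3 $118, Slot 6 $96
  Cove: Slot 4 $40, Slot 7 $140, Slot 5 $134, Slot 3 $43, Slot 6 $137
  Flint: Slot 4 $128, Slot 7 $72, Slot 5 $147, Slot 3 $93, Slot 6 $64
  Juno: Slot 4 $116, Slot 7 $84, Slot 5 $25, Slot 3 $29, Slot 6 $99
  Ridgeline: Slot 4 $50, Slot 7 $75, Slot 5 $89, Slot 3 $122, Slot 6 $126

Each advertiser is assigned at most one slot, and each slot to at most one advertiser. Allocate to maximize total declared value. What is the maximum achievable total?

Optimal: Brightly→Slot 3 ($118), Cove→Slot 7 ($140), Flint→Slot 5 ($147), Juno→Slot 4 ($116), Ridgeline→Slot 6 ($126) — total 118+140+147+116+126 = $647.
Column-greedy (each slot in turn goes to its best remaining advertiser) gives $591, worse by 56.
Next-best assignment: Brightly→Slot 6, Cove→Slot 7, Flint→Slot 5, Juno→Slot 4, Ridgeline→Slot 3 = $621.

Max total: $647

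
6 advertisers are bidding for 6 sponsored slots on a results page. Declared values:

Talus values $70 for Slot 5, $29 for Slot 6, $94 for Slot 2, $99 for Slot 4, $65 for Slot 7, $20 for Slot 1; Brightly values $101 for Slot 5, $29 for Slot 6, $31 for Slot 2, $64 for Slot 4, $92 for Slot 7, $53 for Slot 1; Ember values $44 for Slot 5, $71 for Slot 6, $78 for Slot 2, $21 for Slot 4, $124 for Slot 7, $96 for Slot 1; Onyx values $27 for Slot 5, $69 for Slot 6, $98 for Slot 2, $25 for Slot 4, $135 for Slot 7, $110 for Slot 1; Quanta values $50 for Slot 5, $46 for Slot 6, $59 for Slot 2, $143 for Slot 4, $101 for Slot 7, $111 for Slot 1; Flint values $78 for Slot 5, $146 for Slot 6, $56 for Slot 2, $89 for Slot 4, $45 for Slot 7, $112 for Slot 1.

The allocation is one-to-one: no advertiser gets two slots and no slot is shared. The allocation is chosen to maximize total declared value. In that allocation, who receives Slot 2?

Talus receives Slot 2.

Treat this as an assignment problem: match each advertiser to one slot.
Optimal: Talus→Slot 2 ($94), Brightly→Slot 5 ($101), Ember→Slot 7 ($124), Onyx→Slot 1 ($110), Quanta→Slot 4 ($143), Flint→Slot 6 ($146) — total 94+101+124+110+143+146 = $718.
Column-greedy (each slot in turn goes to its best remaining advertiser) gives $632, worse by 86.
Swapping Flint↔Talus (Flint→Slot 2 $56, Talus→Slot 6 $29) loses 155.
Talus's own top slot is Slot 4 ($99), but forcing Talus→Slot 4 and reassigning the rest optimally gives only $679 — worse by 39.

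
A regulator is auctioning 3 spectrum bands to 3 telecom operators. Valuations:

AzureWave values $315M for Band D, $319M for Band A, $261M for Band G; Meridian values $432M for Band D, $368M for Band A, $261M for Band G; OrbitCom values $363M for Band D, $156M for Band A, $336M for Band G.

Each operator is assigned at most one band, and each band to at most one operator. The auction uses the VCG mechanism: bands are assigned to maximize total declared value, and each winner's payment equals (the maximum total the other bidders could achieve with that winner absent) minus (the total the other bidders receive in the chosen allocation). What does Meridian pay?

Efficient allocation: AzureWave→Band A ($319M), Meridian→Band D ($432M), OrbitCom→Band G ($336M); total welfare W = $1087M.
Meridian receives Band D at value $432M, so the others get W − 432 = $655M.
Without Meridian: best allocation of the remaining 2 bidders over all 3 bands is AzureWave→Band A ($319M), OrbitCom→Band D ($363M), total $682M.
VCG payment = (others' best without Meridian) − (others' welfare with Meridian) = 682 − 655 = $27M.

Meridian pays $27M.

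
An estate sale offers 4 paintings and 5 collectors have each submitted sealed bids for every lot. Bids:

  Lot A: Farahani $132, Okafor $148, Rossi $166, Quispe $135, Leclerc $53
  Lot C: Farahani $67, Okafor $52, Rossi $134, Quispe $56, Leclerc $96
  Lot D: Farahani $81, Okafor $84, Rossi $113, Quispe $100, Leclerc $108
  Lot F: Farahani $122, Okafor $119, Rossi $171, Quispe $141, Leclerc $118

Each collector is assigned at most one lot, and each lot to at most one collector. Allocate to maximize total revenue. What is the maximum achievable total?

Max total: $531

Optimal: Okafor→Lot A ($148), Rossi→Lot C ($134), Leclerc→Lot D ($108), Quispe→Lot F ($141) — total 148+134+108+141 = $531.
Column-greedy (each lot in turn goes to its best remaining collector) gives $484, worse by 47.
Next-best assignment: Farahani→Lot A, Rossi→Lot C, Leclerc→Lot D, Quispe→Lot F = $515.
Swapping Leclerc↔Okafor (Leclerc→Lot A $53, Okafor→Lot D $84) loses 119.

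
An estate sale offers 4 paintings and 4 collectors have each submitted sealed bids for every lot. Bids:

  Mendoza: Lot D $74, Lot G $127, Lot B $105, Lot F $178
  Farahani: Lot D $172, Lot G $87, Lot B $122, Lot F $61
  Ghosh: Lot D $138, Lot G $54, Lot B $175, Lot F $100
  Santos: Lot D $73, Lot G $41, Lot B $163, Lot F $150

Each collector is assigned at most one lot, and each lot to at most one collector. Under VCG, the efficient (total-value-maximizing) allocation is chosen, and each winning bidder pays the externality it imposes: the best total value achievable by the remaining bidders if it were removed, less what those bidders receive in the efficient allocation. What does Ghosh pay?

Ghosh pays $64.

Efficient allocation: Mendoza→Lot G ($127), Farahani→Lot D ($172), Ghosh→Lot B ($175), Santos→Lot F ($150); total welfare W = $624.
Ghosh receives Lot B at value $175, so the others get W − 175 = $449.
Without Ghosh: best allocation of the remaining 3 bidders over all 4 lots is Mendoza→Lot F ($178), Farahani→Lot D ($172), Santos→Lot B ($163), total $513.
VCG payment = (others' best without Ghosh) − (others' welfare with Ghosh) = 513 − 449 = $64.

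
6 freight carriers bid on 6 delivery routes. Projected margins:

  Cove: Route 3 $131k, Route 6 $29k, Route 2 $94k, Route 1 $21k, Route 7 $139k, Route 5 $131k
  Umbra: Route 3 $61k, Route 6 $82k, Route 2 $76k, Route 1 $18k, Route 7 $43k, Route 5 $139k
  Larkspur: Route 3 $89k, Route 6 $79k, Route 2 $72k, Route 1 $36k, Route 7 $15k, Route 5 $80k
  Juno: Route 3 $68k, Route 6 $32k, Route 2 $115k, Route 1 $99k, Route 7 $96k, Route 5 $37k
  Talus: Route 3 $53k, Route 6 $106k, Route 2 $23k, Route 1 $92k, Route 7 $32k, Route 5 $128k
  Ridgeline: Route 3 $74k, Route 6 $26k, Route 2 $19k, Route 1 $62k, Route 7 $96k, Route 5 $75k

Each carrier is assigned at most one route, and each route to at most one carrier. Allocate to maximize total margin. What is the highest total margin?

Optimal: Cove→Route 3 ($131k), Umbra→Route 5 ($139k), Larkspur→Route 6 ($79k), Juno→Route 2 ($115k), Talus→Route 1 ($92k), Ridgeline→Route 7 ($96k) — total 131+139+79+115+92+96 = $652k.
Max-entry greedy (repeatedly take the single best remaining cell) gives $650k, worse by 2.
Swapping Talus↔Larkspur (Talus→Route 6 $106k, Larkspur→Route 1 $36k) loses 29.
Checked against all permutations: $652k is optimal.

Max total: $652k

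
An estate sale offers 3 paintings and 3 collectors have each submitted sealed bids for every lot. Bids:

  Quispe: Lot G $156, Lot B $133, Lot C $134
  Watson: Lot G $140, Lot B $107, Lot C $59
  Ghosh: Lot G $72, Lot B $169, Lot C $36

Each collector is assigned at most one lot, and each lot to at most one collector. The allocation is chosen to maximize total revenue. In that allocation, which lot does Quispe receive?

Optimal: Quispe→Lot C ($134), Watson→Lot G ($140), Ghosh→Lot B ($169) — total 134+140+169 = $443.
Column-greedy (each lot in turn goes to its best remaining collector) gives $384, worse by 59.
Swapping Watson↔Ghosh (Watson→Lot B $107, Ghosh→Lot G $72) loses 130.
Checked against all permutations: $443 is optimal.
Quispe's own top lot is Lot G ($156), but forcing Quispe→Lot G and reassigning the rest optimally gives only $384 — worse by 59.

Quispe receives Lot C.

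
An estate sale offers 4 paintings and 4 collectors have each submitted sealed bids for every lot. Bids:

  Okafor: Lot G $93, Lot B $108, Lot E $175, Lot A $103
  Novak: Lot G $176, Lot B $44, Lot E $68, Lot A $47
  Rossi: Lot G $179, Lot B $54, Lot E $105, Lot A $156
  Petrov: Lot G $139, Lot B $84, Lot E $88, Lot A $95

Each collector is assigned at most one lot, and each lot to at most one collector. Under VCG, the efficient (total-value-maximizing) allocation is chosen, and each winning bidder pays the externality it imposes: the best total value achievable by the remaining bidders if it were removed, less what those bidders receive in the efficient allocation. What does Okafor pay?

Okafor pays $4.

Efficient allocation: Okafor→Lot E ($175), Novak→Lot G ($176), Rossi→Lot A ($156), Petrov→Lot B ($84); total welfare W = $591.
Okafor receives Lot E at value $175, so the others get W − 175 = $416.
Without Okafor: best allocation of the remaining 3 bidders over all 4 lots is Novak→Lot G ($176), Rossi→Lot A ($156), Petrov→Lot E ($88), total $420.
VCG payment = (others' best without Okafor) − (others' welfare with Okafor) = 420 − 416 = $4.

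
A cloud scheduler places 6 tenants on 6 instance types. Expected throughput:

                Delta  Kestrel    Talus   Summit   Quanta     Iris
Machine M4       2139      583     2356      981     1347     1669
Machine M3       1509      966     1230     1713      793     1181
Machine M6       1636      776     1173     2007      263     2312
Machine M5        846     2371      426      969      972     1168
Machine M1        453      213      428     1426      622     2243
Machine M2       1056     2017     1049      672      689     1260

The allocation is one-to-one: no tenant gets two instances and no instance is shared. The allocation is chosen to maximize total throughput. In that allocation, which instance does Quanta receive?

Quanta receives Machine M2.

Optimal: Delta→Machine M3 (1509 ops/s), Kestrel→Machine M5 (2371 ops/s), Talus→Machine M4 (2356 ops/s), Summit→Machine M6 (2007 ops/s), Quanta→Machine M2 (689 ops/s), Iris→Machine M1 (2243 ops/s) — total 1509+2371+2356+2007+689+2243 = 11175 ops/s.
No other one-to-one assignment exceeds 11175 ops/s.
Quanta's own top instance is Machine M4 (1347 ops/s), but forcing Quanta→Machine M4 and reassigning the rest optimally gives only 10526 ops/s — worse by 649.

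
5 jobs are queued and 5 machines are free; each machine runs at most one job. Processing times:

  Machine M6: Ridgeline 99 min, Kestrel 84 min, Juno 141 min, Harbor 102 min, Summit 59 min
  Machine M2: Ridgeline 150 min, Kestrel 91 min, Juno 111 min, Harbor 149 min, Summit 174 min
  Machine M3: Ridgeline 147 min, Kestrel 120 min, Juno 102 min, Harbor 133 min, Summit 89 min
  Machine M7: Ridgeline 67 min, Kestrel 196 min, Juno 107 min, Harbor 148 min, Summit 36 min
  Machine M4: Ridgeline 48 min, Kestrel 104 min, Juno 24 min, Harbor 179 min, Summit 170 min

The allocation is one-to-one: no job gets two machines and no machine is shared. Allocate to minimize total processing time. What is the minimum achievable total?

Optimal: Ridgeline→Machine M7 (67 min), Kestrel→Machine M2 (91 min), Juno→Machine M4 (24 min), Harbor→Machine M6 (102 min), Summit→Machine M3 (89 min) — total 67+91+24+102+89 = 373 min.
Min-entry greedy (repeatedly take the single cheapest remaining cell) gives 427 min, worse by 54.

Min total: 373 min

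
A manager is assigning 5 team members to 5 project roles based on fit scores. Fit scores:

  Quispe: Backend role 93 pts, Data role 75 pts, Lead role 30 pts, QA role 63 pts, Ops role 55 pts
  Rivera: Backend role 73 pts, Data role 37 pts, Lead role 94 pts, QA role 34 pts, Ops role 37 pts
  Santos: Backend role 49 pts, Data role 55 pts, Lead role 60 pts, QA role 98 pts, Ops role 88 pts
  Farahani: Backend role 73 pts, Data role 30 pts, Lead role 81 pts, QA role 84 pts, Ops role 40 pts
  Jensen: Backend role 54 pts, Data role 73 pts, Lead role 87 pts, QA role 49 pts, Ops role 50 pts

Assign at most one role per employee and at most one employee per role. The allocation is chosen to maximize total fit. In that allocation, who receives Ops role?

Santos receives Ops role.

Optimal: Quispe→Backend role (93 pts), Rivera→Lead role (94 pts), Santos→Ops role (88 pts), Farahani→QA role (84 pts), Jensen→Data role (73 pts) — total 93+94+88+84+73 = 432 pts.
Column-greedy (each role in turn goes to its best remaining employee) gives 398 pts, worse by 34.
Santos's own top role is QA role (98 pts), but forcing Santos→QA role and reassigning the rest optimally gives only 398 pts — worse by 34.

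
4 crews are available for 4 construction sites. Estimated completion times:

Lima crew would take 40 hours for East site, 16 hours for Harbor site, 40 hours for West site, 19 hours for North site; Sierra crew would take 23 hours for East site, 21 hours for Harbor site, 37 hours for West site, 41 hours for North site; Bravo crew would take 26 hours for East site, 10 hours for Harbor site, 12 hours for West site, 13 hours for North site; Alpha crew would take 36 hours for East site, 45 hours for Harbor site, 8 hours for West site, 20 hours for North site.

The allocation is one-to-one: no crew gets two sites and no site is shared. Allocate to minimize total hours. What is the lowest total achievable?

Min total: 60 hours

This is the linear assignment problem.
Optimal: Lima crew→Harbor site (16 hours), Sierra crew→East site (23 hours), Bravo crew→North site (13 hours), Alpha crew→West site (8 hours) — total 16+23+13+8 = 60 hours.
Row-greedy (each crew in turn takes its cheapest remaining site) gives 71 hours, worse by 11.
Swapping Lima crew↔Alpha crew (Lima crew→West site 40 hours, Alpha crew→Harbor site 45 hours) adds 61.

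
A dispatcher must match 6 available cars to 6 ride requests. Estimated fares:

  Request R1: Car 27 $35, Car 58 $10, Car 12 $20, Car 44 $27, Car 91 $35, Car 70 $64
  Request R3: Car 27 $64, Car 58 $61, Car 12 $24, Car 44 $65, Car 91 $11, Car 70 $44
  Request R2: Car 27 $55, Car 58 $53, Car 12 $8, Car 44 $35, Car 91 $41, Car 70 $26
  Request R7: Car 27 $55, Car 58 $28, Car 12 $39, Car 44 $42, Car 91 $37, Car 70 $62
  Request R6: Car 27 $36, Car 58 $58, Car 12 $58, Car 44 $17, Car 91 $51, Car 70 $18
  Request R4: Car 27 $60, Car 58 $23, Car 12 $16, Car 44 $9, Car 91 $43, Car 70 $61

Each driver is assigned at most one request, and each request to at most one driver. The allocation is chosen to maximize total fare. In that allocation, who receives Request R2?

Optimal: Car 27→Request R7 ($55), Car 58→Request R2 ($53), Car 12→Request R6 ($58), Car 44→Request R3 ($65), Car 91→Request R4 ($43), Car 70→Request R1 ($64) — total 55+53+58+65+43+64 = $338.
Column-greedy (each request in turn goes to its best remaining driver) gives $324, worse by 14.
Next-best assignment: Car 27→Request R4, Car 58→Request R2, Car 12→Request R6, Car 44→Request R3, Car 91→Request R7, Car 70→Request R1 = $337.
Car 58's own top request is Request R3 ($61), but forcing Car 58→Request R3 and reassigning the rest optimally gives only $326 — worse by 12.

Car 58 receives Request R2.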